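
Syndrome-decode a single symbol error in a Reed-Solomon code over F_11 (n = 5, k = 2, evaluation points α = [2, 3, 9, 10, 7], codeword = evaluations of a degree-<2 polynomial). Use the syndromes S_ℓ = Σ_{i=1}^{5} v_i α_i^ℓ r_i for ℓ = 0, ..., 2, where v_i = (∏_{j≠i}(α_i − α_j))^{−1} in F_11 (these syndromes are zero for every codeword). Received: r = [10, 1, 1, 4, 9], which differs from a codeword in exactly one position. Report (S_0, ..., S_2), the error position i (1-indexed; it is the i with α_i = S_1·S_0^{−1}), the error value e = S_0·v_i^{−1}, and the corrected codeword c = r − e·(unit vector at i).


S = (8, 6, 10), error at position 3, error magnitude e = 10, c = [10, 1, 2, 4, 9].

Step 1: column multipliers v_i = (∏_{j≠i}(α_i − α_j))^{−1} mod 11.
  i = 1 (α = 2): (2−3)(2−9)(2−10)(2−7) = (−1)·(−7)·(−8)·(−5) = 280 ≡ 5, so v_1 = 5^{−1} = 9 (mod 11).
  i = 2 (α = 3): (3−2)(3−9)(3−10)(3−7) = 1·(−6)·(−7)·(−4) = −168 ≡ 8, so v_2 = 8^{−1} = 7 (mod 11).
  i = 3 (α = 9): (9−2)(9−3)(9−10)(9−7) = 7·6·(−1)·2 = −84 ≡ 4, so v_3 = 4^{−1} = 3 (mod 11).
  i = 4 (α = 10): (10−2)(10−3)(10−9)(10−7) = 8·7·1·3 = 168 ≡ 3, so v_4 = 3^{−1} = 4 (mod 11).
  i = 5 (α = 7): (7−2)(7−3)(7−9)(7−10) = 5·4·(−2)·(−3) = 120 ≡ 10, so v_5 = 10^{−1} = 10 (mod 11).
  v = [9, 7, 3, 4, 10].
Step 2: syndromes of r = [10, 1, 1, 4, 9] (all sums mod 11).
  S_0 = Σ v_i r_i = 9·10 + 7·1 + 3·1 + 4·4 + 10·9 = 206 ≡ 8.
  S_1 = Σ v_i α_i r_i = 9·2·10 + 7·3·1 + 3·9·1 + 4·10·4 + 10·7·9 = 1018 ≡ 6.
  α_i^2 mod 11 = [4, 9, 4, 1, 5].
  S_2 = Σ v_i α_i^2 r_i = 9·4·10 + 7·9·1 + 3·4·1 + 4·1·4 + 10·5·9 = 901 ≡ 10.
  S = (8, 6, 10) ≠ 0, so r is not a codeword (an error is present).
Step 3: locate the error. For a single error e at position i, S_ℓ = v_i·e·α_i^ℓ, so α_err = S_1/S_0.
  S_0^{−1} = 8^{−1} = 7 (mod 11), so α_err = 6·7 = 42 ≡ 9 = α_3. Error position i = 3.
  Consistency check: S_2/S_1 = 10·2 = 20 ≡ 9 = α_err ✓ (single-error assumption holds).
Step 4: error magnitude e = S_0/v_3 = S_0·∏_{j≠3}(α_3 − α_j) = 8·4 = 32 ≡ 10 (mod 11).
Step 5: correct position 3: c_3 = r_3 − e = 1 − 10 ≡ 2 (mod 11). Hence c = [10, 1, 2, 4, 9].
  Check: interpolating c through the α_i gives m(x) = 6 + 2·x (degree < 2) with m(α_i) = c_i for every i, so c is indeed a codeword.


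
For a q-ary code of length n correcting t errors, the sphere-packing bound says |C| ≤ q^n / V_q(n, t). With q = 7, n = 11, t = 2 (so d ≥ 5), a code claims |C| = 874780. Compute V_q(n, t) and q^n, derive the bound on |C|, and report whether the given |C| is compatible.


V_q(n, t) = 2047, q^n = 1977326743, Hamming bound = 965963, |C| = 874780 ≤ bound (satisfied).

Step 1: Compute V_q(n, t) = Σ_{j=0}^2 C(n, j) (q−1)^j.
  j = 0: C(11,0)·(6)^0 = 1·1 = 1.
  j = 1: C(11,1)·(6)^1 = 11·6 = 66.
  j = 2: C(11,2)·(6)^2 = 55·36 = 1980.
  V_q(n, t) = 1 + 66 + 1980 = 2047.
Step 2: q^n = 7^11 = 1977326743.
Step 3: Hamming bound ⌊q^n / V_q(n,t)⌋ = ⌊1977326743/2047⌋ = 965963.
Step 4: Compare |C| = 874780 to 965963: satisfied.
The claimed |C| lies below the Hamming bound.


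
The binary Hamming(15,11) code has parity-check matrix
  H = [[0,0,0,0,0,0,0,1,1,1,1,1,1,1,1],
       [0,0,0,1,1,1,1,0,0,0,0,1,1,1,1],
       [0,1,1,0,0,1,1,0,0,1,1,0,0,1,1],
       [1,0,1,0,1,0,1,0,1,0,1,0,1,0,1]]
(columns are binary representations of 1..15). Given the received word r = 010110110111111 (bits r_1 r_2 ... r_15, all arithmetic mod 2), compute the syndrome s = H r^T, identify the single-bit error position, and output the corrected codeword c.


s = (1, 1, 0, 1)^T, error position = 13, corrected codeword c = 010110110111011

Compute s = H r^T mod 2 one row at a time:
  s_1 = 1 + 0 + 1 + 1 + 1 + 1 + 1 + 1 = 7 ≡ 1 (mod 2).
  s_2 = 1 + 1 + 0 + 1 + 1 + 1 + 1 + 1 = 7 ≡ 1 (mod 2).
  s_3 = 1 + 0 + 0 + 1 + 1 + 1 + 1 + 1 = 6 ≡ 0 (mod 2).
  s_4 = 0 + 0 + 1 + 1 + 0 + 1 + 1 + 1 = 5 ≡ 1 (mod 2).
s = (1, 1, 0, 1)^T — this equals column 13 of H (binary 1101), so error is at position 13.
Correct: flip bit 13 of r = 010110110111111 to get c = 010110110111011.


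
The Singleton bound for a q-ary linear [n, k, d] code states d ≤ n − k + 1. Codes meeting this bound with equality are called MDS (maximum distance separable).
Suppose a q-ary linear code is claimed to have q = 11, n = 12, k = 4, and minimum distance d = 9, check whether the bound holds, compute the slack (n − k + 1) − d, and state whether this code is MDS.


Singleton RHS = n − k + 1 = 9, slack = 0, bound satisfied, MDS.

Singleton bound: d ≤ n − k + 1.
Here n = 12, k = 4, so n − k + 1 = 9.
Given d = 9, check d ≤ 9: YES.
Slack = (n − k + 1) − d = 0.
The code is MDS (slack = 0).
Description: the claimed parameters are [12, 4, 9]_11; such a code would be MDS (meets Singleton bound).


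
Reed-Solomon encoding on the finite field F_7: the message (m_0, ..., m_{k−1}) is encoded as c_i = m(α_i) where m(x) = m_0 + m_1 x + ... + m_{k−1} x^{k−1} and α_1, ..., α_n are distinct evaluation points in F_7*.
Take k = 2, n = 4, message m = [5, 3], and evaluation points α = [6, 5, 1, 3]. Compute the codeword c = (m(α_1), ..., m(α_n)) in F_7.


c = [2, 6, 1, 0]

Message polynomial: m(x) = 5 + 3·x (mod 7).
For each evaluation point α_i, compute m(α_i) mod 7:
  α_1 = 6: Horner steps 3 → 2, so m(6) = 2.
  α_2 = 5: Horner steps 3 → 6, so m(5) = 6.
  α_3 = 1: Horner steps 3 → 1, so m(1) = 1.
  α_4 = 3: Horner steps 3 → 0, so m(3) = 0.
Codeword c = [2, 6, 1, 0] ∈ F_7^4.


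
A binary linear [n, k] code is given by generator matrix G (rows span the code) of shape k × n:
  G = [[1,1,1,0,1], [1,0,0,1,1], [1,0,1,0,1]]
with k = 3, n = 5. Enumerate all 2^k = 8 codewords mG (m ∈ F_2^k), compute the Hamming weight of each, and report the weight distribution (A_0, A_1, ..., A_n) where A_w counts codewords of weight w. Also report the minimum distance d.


Weight distribution: A_0 = 1, A_1 = 1, A_2 = 1, A_3 = 3, A_4 = 2. Minimum distance d = 1.

Enumerate all 2^3 = 8 messages m ∈ F_2^3.
For each, compute codeword c = mG in F_2^5, then tally its weight.
  m = 000 → c = 00000, weight = 0.
  m = 100 → c = 11101, weight = 4.
  m = 010 → c = 10011, weight = 3.
  m = 110 → c = 01110, weight = 3.
  m = 001 → c = 10101, weight = 3.
  m = 101 → c = 01000, weight = 1.
  m = 011 → c = 00110, weight = 2.
  m = 111 → c = 11011, weight = 4.
Tally weights:
  weight 0: 1 codewords.
  weight 1: 1 codewords.
  weight 2: 1 codewords.
  weight 3: 3 codewords.
  weight 4: 2 codewords.
Minimum distance d = smallest w > 0 with A_w > 0 = 1.
Sanity: Σ A_w = 8 = 2^3 = 8 ✓.


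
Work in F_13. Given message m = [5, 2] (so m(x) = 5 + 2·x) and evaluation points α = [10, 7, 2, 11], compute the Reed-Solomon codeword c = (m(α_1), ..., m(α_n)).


c = [12, 6, 9, 1]

Message polynomial: m(x) = 5 + 2·x (mod 13).
For each evaluation point α_i, compute m(α_i) mod 13:
  α_1 = 10: Horner steps 2 → 12, so m(10) = 12.
  α_2 = 7: Horner steps 2 → 6, so m(7) = 6.
  α_3 = 2: Horner steps 2 → 9, so m(2) = 9.
  α_4 = 11: Horner steps 2 → 1, so m(11) = 1.
Codeword c = [12, 6, 9, 1] ∈ F_13^4.


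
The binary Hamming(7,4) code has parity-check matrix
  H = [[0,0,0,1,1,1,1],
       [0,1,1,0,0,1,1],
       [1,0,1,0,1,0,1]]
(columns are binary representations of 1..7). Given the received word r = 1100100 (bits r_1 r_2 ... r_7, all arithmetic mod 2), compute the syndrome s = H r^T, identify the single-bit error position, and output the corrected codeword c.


s = (1, 1, 0)^T, error position = 6, corrected codeword c = 1100110

Compute s = H r^T mod 2 one row at a time:
  s_1 = 0 + 1 + 0 + 0 = 1 ≡ 1 (mod 2).
  s_2 = 1 + 0 + 0 + 0 = 1 ≡ 1 (mod 2).
  s_3 = 1 + 0 + 1 + 0 = 2 ≡ 0 (mod 2).
s = (1, 1, 0)^T — this equals column 6 of H (binary 110), so error is at position 6.
Correct: flip bit 6 of r = 1100100 to get c = 1100110.


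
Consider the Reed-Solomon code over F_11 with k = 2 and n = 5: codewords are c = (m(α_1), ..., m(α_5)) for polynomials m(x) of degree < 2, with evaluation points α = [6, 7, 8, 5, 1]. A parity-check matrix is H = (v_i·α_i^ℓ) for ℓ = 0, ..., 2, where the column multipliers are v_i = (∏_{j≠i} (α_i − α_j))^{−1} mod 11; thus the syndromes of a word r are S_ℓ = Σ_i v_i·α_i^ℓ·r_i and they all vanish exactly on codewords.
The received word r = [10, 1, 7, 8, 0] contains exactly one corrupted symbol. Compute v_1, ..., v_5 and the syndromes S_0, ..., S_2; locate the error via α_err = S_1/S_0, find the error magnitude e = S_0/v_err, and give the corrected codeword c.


S = (9, 6, 4), error at position 3, error magnitude e = 4, c = [10, 1, 3, 8, 0].

Step 1: column multipliers v_i = (∏_{j≠i}(α_i − α_j))^{−1} mod 11.
  i = 1 (α = 6): (6−7)(6−8)(6−5)(6−1) = (−1)·(−2)·1·5 = 10 ≡ 10, so v_1 = 10^{−1} = 10 (mod 11).
  i = 2 (α = 7): (7−6)(7−8)(7−5)(7−1) = 1·(−1)·2·6 = −12 ≡ 10, so v_2 = 10^{−1} = 10 (mod 11).
  i = 3 (α = 8): (8−6)(8−7)(8−5)(8−1) = 2·1·3·7 = 42 ≡ 9, so v_3 = 9^{−1} = 5 (mod 11).
  i = 4 (α = 5): (5−6)(5−7)(5−8)(5−1) = (−1)·(−2)·(−3)·4 = −24 ≡ 9, so v_4 = 9^{−1} = 5 (mod 11).
  i = 5 (α = 1): (1−6)(1−7)(1−8)(1−5) = (−5)·(−6)·(−7)·(−4) = 840 ≡ 4, so v_5 = 4^{−1} = 3 (mod 11).
  v = [10, 10, 5, 5, 3].
Step 2: syndromes of r = [10, 1, 7, 8, 0] (all sums mod 11).
  S_0 = Σ v_i r_i = 10·10 + 10·1 + 5·7 + 5·8 + 3·0 = 185 ≡ 9.
  S_1 = Σ v_i α_i r_i = 10·6·10 + 10·7·1 + 5·8·7 + 5·5·8 + 3·1·0 = 1150 ≡ 6.
  α_i^2 mod 11 = [3, 5, 9, 3, 1].
  S_2 = Σ v_i α_i^2 r_i = 10·3·10 + 10·5·1 + 5·9·7 + 5·3·8 + 3·1·0 = 785 ≡ 4.
  S = (9, 6, 4) ≠ 0, so r is not a codeword (an error is present).
Step 3: locate the error. For a single error e at position i, S_ℓ = v_i·e·α_i^ℓ, so α_err = S_1/S_0.
  S_0^{−1} = 9^{−1} = 5 (mod 11), so α_err = 6·5 = 30 ≡ 8 = α_3. Error position i = 3.
  Consistency check: S_2/S_1 = 4·2 = 8 ≡ 8 = α_err ✓ (single-error assumption holds).
Step 4: error magnitude e = S_0/v_3 = S_0·∏_{j≠3}(α_3 − α_j) = 9·9 = 81 ≡ 4 (mod 11).
Step 5: correct position 3: c_3 = r_3 − e = 7 − 4 ≡ 3 (mod 11). Hence c = [10, 1, 3, 8, 0].
  Check: interpolating c through the α_i gives m(x) = 9 + 2·x (degree < 2) with m(α_i) = c_i for every i, so c is indeed a codeword.


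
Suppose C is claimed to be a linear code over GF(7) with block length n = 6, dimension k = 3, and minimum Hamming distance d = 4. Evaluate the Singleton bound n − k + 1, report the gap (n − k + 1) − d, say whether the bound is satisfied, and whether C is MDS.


Singleton RHS = n − k + 1 = 4, slack = 0, bound satisfied, MDS.

Singleton bound: d ≤ n − k + 1.
Here n = 6, k = 3, so n − k + 1 = 4.
Given d = 4, check d ≤ 4: YES.
Slack = (n − k + 1) − d = 0.
The code is MDS (slack = 0).
Description: the claimed parameters are [6, 3, 4]_7; such a code would be MDS (meets Singleton bound).


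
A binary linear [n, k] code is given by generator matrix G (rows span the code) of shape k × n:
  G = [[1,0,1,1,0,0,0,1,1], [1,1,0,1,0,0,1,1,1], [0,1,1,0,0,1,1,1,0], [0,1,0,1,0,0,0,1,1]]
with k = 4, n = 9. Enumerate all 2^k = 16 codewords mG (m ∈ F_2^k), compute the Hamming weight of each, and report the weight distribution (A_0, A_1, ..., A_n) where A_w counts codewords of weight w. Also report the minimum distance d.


Weight distribution: A_0 = 1, A_2 = 2, A_3 = 2, A_4 = 3, A_5 = 6, A_6 = 2. Minimum distance d = 2.

Enumerate all 2^4 = 16 messages m ∈ F_2^4.
For each, compute codeword c = mG in F_2^9, then tally its weight.
  m = 0000 → c = 000000000, weight = 0.
  m = 1000 → c = 101100011, weight = 5.
  m = 0100 → c = 110100111, weight = 6.
  m = 1100 → c = 011000100, weight = 3.
  m = 0010 → c = 011001110, weight = 5.
  m = 1010 → c = 110101101, weight = 6.
  m = 0110 → c = 101101001, weight = 5.
  m = 1110 → c = 000001010, weight = 2.
  m = 0001 → c = 010100011, weight = 4.
  m = 1001 → c = 111000000, weight = 3.
  m = 0101 → c = 100000100, weight = 2.
  m = 1101 → c = 001100111, weight = 5.
  m = 0011 → c = 001101101, weight = 5.
  m = 1011 → c = 100001110, weight = 4.
  m = 0111 → c = 111001010, weight = 5.
  m = 1111 → c = 010101001, weight = 4.
Tally weights:
  weight 0: 1 codewords.
  weight 2: 2 codewords.
  weight 3: 2 codewords.
  weight 4: 3 codewords.
  weight 5: 6 codewords.
  weight 6: 2 codewords.
Minimum distance d = smallest w > 0 with A_w > 0 = 2.
Sanity: Σ A_w = 16 = 2^4 = 16 ✓.


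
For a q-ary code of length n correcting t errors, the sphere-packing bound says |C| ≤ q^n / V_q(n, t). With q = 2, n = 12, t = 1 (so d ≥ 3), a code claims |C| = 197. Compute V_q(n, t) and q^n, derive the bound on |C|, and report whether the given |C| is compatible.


V_q(n, t) = 13, q^n = 4096, Hamming bound = 315, |C| = 197 ≤ bound (satisfied).

Step 1: Compute V_q(n, t) = Σ_{j=0}^1 C(n, j) (q−1)^j.
  j = 0: C(12,0)·(1)^0 = 1·1 = 1.
  j = 1: C(12,1)·(1)^1 = 12·1 = 12.
  V_q(n, t) = 1 + 12 = 13.
Step 2: q^n = 2^12 = 4096.
Step 3: Hamming bound ⌊q^n / V_q(n,t)⌋ = ⌊4096/13⌋ = 315.
Step 4: Compare |C| = 197 to 315: satisfied.
The claimed |C| lies below the Hamming bound.


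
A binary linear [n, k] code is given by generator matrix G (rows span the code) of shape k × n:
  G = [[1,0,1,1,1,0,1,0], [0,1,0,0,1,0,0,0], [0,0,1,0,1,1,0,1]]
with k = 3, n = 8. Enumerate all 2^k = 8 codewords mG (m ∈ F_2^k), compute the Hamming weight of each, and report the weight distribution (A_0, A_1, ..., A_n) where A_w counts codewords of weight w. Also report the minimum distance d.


Weight distribution: A_0 = 1, A_2 = 1, A_4 = 2, A_5 = 3, A_7 = 1. Minimum distance d = 2.

Enumerate all 2^3 = 8 messages m ∈ F_2^3.
For each, compute codeword c = mG in F_2^8, then tally its weight.
  m = 000 → c = 00000000, weight = 0.
  m = 100 → c = 10111010, weight = 5.
  m = 010 → c = 01001000, weight = 2.
  m = 110 → c = 11110010, weight = 5.
  m = 001 → c = 00101101, weight = 4.
  m = 101 → c = 10010111, weight = 5.
  m = 011 → c = 01100101, weight = 4.
  m = 111 → c = 11011111, weight = 7.
Tally weights:
  weight 0: 1 codewords.
  weight 2: 1 codewords.
  weight 4: 2 codewords.
  weight 5: 3 codewords.
  weight 7: 1 codewords.
Minimum distance d = smallest w > 0 with A_w > 0 = 2.
Sanity: Σ A_w = 8 = 2^3 = 8 ✓.


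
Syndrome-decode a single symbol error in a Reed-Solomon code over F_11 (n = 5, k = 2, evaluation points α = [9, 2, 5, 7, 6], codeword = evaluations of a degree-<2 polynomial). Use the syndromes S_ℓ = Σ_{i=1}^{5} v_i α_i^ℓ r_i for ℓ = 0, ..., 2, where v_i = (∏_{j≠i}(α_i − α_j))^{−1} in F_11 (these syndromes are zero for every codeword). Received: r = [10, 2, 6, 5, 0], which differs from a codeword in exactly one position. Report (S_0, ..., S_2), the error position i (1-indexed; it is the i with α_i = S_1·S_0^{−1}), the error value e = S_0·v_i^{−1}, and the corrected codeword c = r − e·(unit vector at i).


S = (2, 7, 8), error at position 1, error magnitude e = 6, c = [4, 2, 6, 5, 0].

Step 1: column multipliers v_i = (∏_{j≠i}(α_i − α_j))^{−1} mod 11.
  i = 1 (α = 9): (9−2)(9−5)(9−7)(9−6) = 7·4·2·3 = 168 ≡ 3, so v_1 = 3^{−1} = 4 (mod 11).
  i = 2 (α = 2): (2−9)(2−5)(2−7)(2−6) = (−7)·(−3)·(−5)·(−4) = 420 ≡ 2, so v_2 = 2^{−1} = 6 (mod 11).
  i = 3 (α = 5): (5−9)(5−2)(5−7)(5−6) = (−4)·3·(−2)·(−1) = −24 ≡ 9, so v_3 = 9^{−1} = 5 (mod 11).
  i = 4 (α = 7): (7−9)(7−2)(7−5)(7−6) = (−2)·5·2·1 = −20 ≡ 2, so v_4 = 2^{−1} = 6 (mod 11).
  i = 5 (α = 6): (6−9)(6−2)(6−5)(6−7) = (−3)·4·1·(−1) = 12 ≡ 1, so v_5 = 1^{−1} = 1 (mod 11).
  v = [4, 6, 5, 6, 1].
Step 2: syndromes of r = [10, 2, 6, 5, 0] (all sums mod 11).
  S_0 = Σ v_i r_i = 4·10 + 6·2 + 5·6 + 6·5 + 1·0 = 112 ≡ 2.
  S_1 = Σ v_i α_i r_i = 4·9·10 + 6·2·2 + 5·5·6 + 6·7·5 + 1·6·0 = 744 ≡ 7.
  α_i^2 mod 11 = [4, 4, 3, 5, 3].
  S_2 = Σ v_i α_i^2 r_i = 4·4·10 + 6·4·2 + 5·3·6 + 6·5·5 + 1·3·0 = 448 ≡ 8.
  S = (2, 7, 8) ≠ 0, so r is not a codeword (an error is present).
Step 3: locate the error. For a single error e at position i, S_ℓ = v_i·e·α_i^ℓ, so α_err = S_1/S_0.
  S_0^{−1} = 2^{−1} = 6 (mod 11), so α_err = 7·6 = 42 ≡ 9 = α_1. Error position i = 1.
  Consistency check: S_2/S_1 = 8·8 = 64 ≡ 9 = α_err ✓ (single-error assumption holds).
Step 4: error magnitude e = S_0/v_1 = S_0·∏_{j≠1}(α_1 − α_j) = 2·3 = 6 ≡ 6 (mod 11).
Step 5: correct position 1: c_1 = r_1 − e = 10 − 6 ≡ 4 (mod 11). Hence c = [4, 2, 6, 5, 0].
  Check: interpolating c through the α_i gives m(x) = 3 + 5·x (degree < 2) with m(α_i) = c_i for every i, so c is indeed a codeword.


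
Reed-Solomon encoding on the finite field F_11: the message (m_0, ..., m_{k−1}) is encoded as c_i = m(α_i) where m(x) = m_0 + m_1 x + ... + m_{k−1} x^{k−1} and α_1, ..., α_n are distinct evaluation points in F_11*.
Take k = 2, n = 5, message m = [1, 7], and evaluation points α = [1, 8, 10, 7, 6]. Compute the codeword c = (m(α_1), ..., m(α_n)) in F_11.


c = [8, 2, 5, 6, 10]

Message polynomial: m(x) = 1 + 7·x (mod 11).
For each evaluation point α_i, compute m(α_i) mod 11:
  α_1 = 1: Horner steps 7 → 8, so m(1) = 8.
  α_2 = 8: Horner steps 7 → 2, so m(8) = 2.
  α_3 = 10: Horner steps 7 → 5, so m(10) = 5.
  α_4 = 7: Horner steps 7 → 6, so m(7) = 6.
  α_5 = 6: Horner steps 7 → 10, so m(6) = 10.
Codeword c = [8, 2, 5, 6, 10] ∈ F_11^5.


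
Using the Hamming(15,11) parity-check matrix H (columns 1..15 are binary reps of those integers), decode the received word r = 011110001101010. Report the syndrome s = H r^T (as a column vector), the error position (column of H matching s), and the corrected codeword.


s = (0, 0, 0, 1)^T, error position = 1, corrected codeword c = 111110001101010

Compute s = H r^T mod 2 one row at a time:
  s_1 = 0 + 1 + 1 + 0 + 1 + 0 + 1 + 0 = 4 ≡ 0 (mod 2).
  s_2 = 1 + 1 + 0 + 0 + 1 + 0 + 1 + 0 = 4 ≡ 0 (mod 2).
  s_3 = 1 + 1 + 0 + 0 + 1 + 0 + 1 + 0 = 4 ≡ 0 (mod 2).
  s_4 = 0 + 1 + 1 + 0 + 1 + 0 + 0 + 0 = 3 ≡ 1 (mod 2).
s = (0, 0, 0, 1)^T — this equals column 1 of H (binary 0001), so error is at position 1.
Correct: flip bit 1 of r = 011110001101010 to get c = 111110001101010.


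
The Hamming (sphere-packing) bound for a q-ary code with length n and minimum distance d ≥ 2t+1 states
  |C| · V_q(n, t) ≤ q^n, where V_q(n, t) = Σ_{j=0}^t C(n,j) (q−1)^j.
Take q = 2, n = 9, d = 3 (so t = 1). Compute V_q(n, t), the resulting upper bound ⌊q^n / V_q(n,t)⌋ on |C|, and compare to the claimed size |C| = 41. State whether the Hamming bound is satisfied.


V_q(n, t) = 10, q^n = 512, Hamming bound = 51, |C| = 41 ≤ bound (satisfied).

Step 1: Compute V_q(n, t) = Σ_{j=0}^1 C(n, j) (q−1)^j.
  j = 0: C(9,0)·(1)^0 = 1·1 = 1.
  j = 1: C(9,1)·(1)^1 = 9·1 = 9.
  V_q(n, t) = 1 + 9 = 10.
Step 2: q^n = 2^9 = 512.
Step 3: Hamming bound ⌊q^n / V_q(n,t)⌋ = ⌊512/10⌋ = 51.
Step 4: Compare |C| = 41 to 51: satisfied.
The claimed |C| lies below the Hamming bound.


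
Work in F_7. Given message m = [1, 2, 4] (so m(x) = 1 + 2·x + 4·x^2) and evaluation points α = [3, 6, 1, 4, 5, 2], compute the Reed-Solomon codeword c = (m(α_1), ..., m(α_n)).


c = [1, 3, 0, 3, 6, 0]

Message polynomial: m(x) = 1 + 2·x + 4·x^2 (mod 7).
For each evaluation point α_i, compute m(α_i) mod 7:
  α_1 = 3: Horner steps 4 → 0 → 1, so m(3) = 1.
  α_2 = 6: Horner steps 4 → 5 → 3, so m(6) = 3.
  α_3 = 1: Horner steps 4 → 6 → 0, so m(1) = 0.
  α_4 = 4: Horner steps 4 → 4 → 3, so m(4) = 3.
  α_5 = 5: Horner steps 4 → 1 → 6, so m(5) = 6.
  α_6 = 2: Horner steps 4 → 3 → 0, so m(2) = 0.
Codeword c = [1, 3, 0, 3, 6, 0] ∈ F_7^6.


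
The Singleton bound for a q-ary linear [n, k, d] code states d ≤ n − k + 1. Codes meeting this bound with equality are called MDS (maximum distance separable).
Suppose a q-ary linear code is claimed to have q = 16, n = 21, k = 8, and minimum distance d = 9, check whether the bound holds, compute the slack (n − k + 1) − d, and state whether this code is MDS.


Singleton RHS = n − k + 1 = 14, slack = 5, bound satisfied, not MDS.

Singleton bound: d ≤ n − k + 1.
Here n = 21, k = 8, so n − k + 1 = 14.
Given d = 9, check d ≤ 14: YES.
Slack = (n − k + 1) − d = 5.
The code is NOT MDS (slack = 5 > 0).
Description: the claimed parameters are [21, 8, 9]_16; such a code would be non-MDS.


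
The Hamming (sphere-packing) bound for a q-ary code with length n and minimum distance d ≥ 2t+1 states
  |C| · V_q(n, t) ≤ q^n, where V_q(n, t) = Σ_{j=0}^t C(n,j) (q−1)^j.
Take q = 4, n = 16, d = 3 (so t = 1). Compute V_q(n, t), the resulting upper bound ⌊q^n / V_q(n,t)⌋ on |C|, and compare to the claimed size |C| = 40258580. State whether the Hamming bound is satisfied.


V_q(n, t) = 49, q^n = 4294967296, Hamming bound = 87652393, |C| = 40258580 ≤ bound (satisfied).

Step 1: Compute V_q(n, t) = Σ_{j=0}^1 C(n, j) (q−1)^j.
  j = 0: C(16,0)·(3)^0 = 1·1 = 1.
  j = 1: C(16,1)·(3)^1 = 16·3 = 48.
  V_q(n, t) = 1 + 48 = 49.
Step 2: q^n = 4^16 = 4294967296.
Step 3: Hamming bound ⌊q^n / V_q(n,t)⌋ = ⌊4294967296/49⌋ = 87652393.
Step 4: Compare |C| = 40258580 to 87652393: satisfied.
The claimed |C| lies below the Hamming bound.


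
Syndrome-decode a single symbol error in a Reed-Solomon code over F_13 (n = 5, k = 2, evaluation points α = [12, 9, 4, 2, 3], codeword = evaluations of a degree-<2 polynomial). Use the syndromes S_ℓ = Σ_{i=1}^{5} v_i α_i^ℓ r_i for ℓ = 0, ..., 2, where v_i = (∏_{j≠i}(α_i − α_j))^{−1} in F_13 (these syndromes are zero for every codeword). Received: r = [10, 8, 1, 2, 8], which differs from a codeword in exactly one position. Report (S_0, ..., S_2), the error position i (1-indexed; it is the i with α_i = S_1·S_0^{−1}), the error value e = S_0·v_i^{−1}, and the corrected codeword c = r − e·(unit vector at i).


S = (6, 2, 5), error at position 2, error magnitude e = 3, c = [10, 5, 1, 2, 8].

Step 1: column multipliers v_i = (∏_{j≠i}(α_i − α_j))^{−1} mod 13.
  i = 1 (α = 12): (12−9)(12−4)(12−2)(12−3) = 3·8·10·9 = 2160 ≡ 2, so v_1 = 2^{−1} = 7 (mod 13).
  i = 2 (α = 9): (9−12)(9−4)(9−2)(9−3) = (−3)·5·7·6 = −630 ≡ 7, so v_2 = 7^{−1} = 2 (mod 13).
  i = 3 (α = 4): (4−12)(4−9)(4−2)(4−3) = (−8)·(−5)·2·1 = 80 ≡ 2, so v_3 = 2^{−1} = 7 (mod 13).
  i = 4 (α = 2): (2−12)(2−9)(2−4)(2−3) = (−10)·(−7)·(−2)·(−1) = 140 ≡ 10, so v_4 = 10^{−1} = 4 (mod 13).
  i = 5 (α = 3): (3−12)(3−9)(3−4)(3−2) = (−9)·(−6)·(−1)·1 = −54 ≡ 11, so v_5 = 11^{−1} = 6 (mod 13).
  v = [7, 2, 7, 4, 6].
Step 2: syndromes of r = [10, 8, 1, 2, 8] (all sums mod 13).
  S_0 = Σ v_i r_i = 7·10 + 2·8 + 7·1 + 4·2 + 6·8 = 149 ≡ 6.
  S_1 = Σ v_i α_i r_i = 7·12·10 + 2·9·8 + 7·4·1 + 4·2·2 + 6·3·8 = 1172 ≡ 2.
  α_i^2 mod 13 = [1, 3, 3, 4, 9].
  S_2 = Σ v_i α_i^2 r_i = 7·1·10 + 2·3·8 + 7·3·1 + 4·4·2 + 6·9·8 = 603 ≡ 5.
  S = (6, 2, 5) ≠ 0, so r is not a codeword (an error is present).
Step 3: locate the error. For a single error e at position i, S_ℓ = v_i·e·α_i^ℓ, so α_err = S_1/S_0.
  S_0^{−1} = 6^{−1} = 11 (mod 13), so α_err = 2·11 = 22 ≡ 9 = α_2. Error position i = 2.
  Consistency check: S_2/S_1 = 5·7 = 35 ≡ 9 = α_err ✓ (single-error assumption holds).
Step 4: error magnitude e = S_0/v_2 = S_0·∏_{j≠2}(α_2 − α_j) = 6·7 = 42 ≡ 3 (mod 13).
Step 5: correct position 2: c_2 = r_2 − e = 8 − 3 ≡ 5 (mod 13). Hence c = [10, 5, 1, 2, 8].
  Check: interpolating c through the α_i gives m(x) = 3 + 6·x (degree < 2) with m(α_i) = c_i for every i, so c is indeed a codeword.


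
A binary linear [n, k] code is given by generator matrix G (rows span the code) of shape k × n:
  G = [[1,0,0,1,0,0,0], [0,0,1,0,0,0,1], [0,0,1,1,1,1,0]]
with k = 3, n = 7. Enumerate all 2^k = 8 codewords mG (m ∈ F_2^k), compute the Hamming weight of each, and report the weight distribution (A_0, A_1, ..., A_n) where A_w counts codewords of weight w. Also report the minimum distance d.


Weight distribution: A_0 = 1, A_2 = 2, A_4 = 5. Minimum distance d = 2.

Enumerate all 2^3 = 8 messages m ∈ F_2^3.
For each, compute codeword c = mG in F_2^7, then tally its weight.
  m = 000 → c = 0000000, weight = 0.
  m = 100 → c = 1001000, weight = 2.
  m = 010 → c = 0010001, weight = 2.
  m = 110 → c = 1011001, weight = 4.
  m = 001 → c = 0011110, weight = 4.
  m = 101 → c = 1010110, weight = 4.
  m = 011 → c = 0001111, weight = 4.
  m = 111 → c = 1000111, weight = 4.
Tally weights:
  weight 0: 1 codewords.
  weight 2: 2 codewords.
  weight 4: 5 codewords.
Minimum distance d = smallest w > 0 with A_w > 0 = 2.
Sanity: Σ A_w = 8 = 2^3 = 8 ✓.


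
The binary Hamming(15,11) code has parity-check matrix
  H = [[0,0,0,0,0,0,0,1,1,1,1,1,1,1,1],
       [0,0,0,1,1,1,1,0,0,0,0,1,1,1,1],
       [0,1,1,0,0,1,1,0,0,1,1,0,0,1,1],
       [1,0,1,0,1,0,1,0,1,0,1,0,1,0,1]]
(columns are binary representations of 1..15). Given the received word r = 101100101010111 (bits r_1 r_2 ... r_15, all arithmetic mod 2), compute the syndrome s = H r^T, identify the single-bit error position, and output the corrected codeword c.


s = (1, 1, 1, 1)^T, error position = 15, corrected codeword c = 101100101010110

Compute s = H r^T mod 2 one row at a time:
  s_1 = 0 + 1 + 0 + 1 + 0 + 1 + 1 + 1 = 5 ≡ 1 (mod 2).
  s_2 = 1 + 0 + 0 + 1 + 0 + 1 + 1 + 1 = 5 ≡ 1 (mod 2).
  s_3 = 0 + 1 + 0 + 1 + 0 + 1 + 1 + 1 = 5 ≡ 1 (mod 2).
  s_4 = 1 + 1 + 0 + 1 + 1 + 1 + 1 + 1 = 7 ≡ 1 (mod 2).
s = (1, 1, 1, 1)^T — this equals column 15 of H (binary 1111), so error is at position 15.
Correct: flip bit 15 of r = 101100101010111 to get c = 101100101010110.


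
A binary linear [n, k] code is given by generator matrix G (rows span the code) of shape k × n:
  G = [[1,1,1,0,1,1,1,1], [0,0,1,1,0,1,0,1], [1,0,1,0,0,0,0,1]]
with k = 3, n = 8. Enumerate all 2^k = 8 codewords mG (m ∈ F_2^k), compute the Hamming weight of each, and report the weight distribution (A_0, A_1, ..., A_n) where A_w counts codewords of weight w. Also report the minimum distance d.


Weight distribution: A_0 = 1, A_3 = 2, A_4 = 2, A_5 = 1, A_6 = 1, A_7 = 1. Minimum distance d = 3.

Enumerate all 2^3 = 8 messages m ∈ F_2^3.
For each, compute codeword c = mG in F_2^8, then tally its weight.
  m = 000 → c = 00000000, weight = 0.
  m = 100 → c = 11101111, weight = 7.
  m = 010 → c = 00110101, weight = 4.
  m = 110 → c = 11011010, weight = 5.
  m = 001 → c = 10100001, weight = 3.
  m = 101 → c = 01001110, weight = 4.
  m = 011 → c = 10010100, weight = 3.
  m = 111 → c = 01111011, weight = 6.
Tally weights:
  weight 0: 1 codewords.
  weight 3: 2 codewords.
  weight 4: 2 codewords.
  weight 5: 1 codewords.
  weight 6: 1 codewords.
  weight 7: 1 codewords.
Minimum distance d = smallest w > 0 with A_w > 0 = 3.
Sanity: Σ A_w = 8 = 2^3 = 8 ✓.


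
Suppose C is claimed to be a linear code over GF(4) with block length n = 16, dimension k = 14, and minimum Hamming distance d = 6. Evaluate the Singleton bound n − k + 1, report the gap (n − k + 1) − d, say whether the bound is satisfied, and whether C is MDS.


Singleton RHS = n − k + 1 = 3, slack = -3, bound violated (no such code; not MDS).

Singleton bound: d ≤ n − k + 1.
Here n = 16, k = 14, so n − k + 1 = 3.
Given d = 6, check d ≤ 3: NO.
Slack = (n − k + 1) − d = -3.
The slack is negative: d = 6 exceeds n − k + 1 = 3 by 3, so the Singleton bound is violated and no linear [16, 14, 6]_4 code can exist. In particular it is not MDS (MDS requires d = n − k + 1 exactly).
Description: the claimed parameters are [16, 14, 6]_4; such a code would be impossible (violates the Singleton bound).


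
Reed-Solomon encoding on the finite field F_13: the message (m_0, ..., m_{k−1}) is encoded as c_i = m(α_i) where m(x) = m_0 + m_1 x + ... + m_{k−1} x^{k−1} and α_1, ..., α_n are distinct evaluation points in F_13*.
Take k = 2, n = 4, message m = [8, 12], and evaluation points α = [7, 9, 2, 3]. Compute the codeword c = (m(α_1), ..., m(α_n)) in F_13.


c = [1, 12, 6, 5]

Message polynomial: m(x) = 8 + 12·x (mod 13).
For each evaluation point α_i, compute m(α_i) mod 13:
  α_1 = 7: Horner steps 12 → 1, so m(7) = 1.
  α_2 = 9: Horner steps 12 → 12, so m(9) = 12.
  α_3 = 2: Horner steps 12 → 6, so m(2) = 6.
  α_4 = 3: Horner steps 12 → 5, so m(3) = 5.
Codeword c = [1, 12, 6, 5] ∈ F_13^4.


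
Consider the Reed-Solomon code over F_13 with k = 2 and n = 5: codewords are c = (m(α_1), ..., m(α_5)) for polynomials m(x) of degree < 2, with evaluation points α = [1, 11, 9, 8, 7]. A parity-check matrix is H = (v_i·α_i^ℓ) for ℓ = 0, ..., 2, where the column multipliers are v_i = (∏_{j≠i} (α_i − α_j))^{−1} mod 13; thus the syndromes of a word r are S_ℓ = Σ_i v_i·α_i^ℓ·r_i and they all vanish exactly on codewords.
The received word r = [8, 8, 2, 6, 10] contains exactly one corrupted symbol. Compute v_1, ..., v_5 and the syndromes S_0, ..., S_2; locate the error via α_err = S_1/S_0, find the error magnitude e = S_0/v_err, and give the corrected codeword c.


S = (11, 4, 5), error at position 2, error magnitude e = 1, c = [8, 7, 2, 6, 10].

Step 1: column multipliers v_i = (∏_{j≠i}(α_i − α_j))^{−1} mod 13.
  i = 1 (α = 1): (1−11)(1−9)(1−8)(1−7) = (−10)·(−8)·(−7)·(−6) = 3360 ≡ 6, so v_1 = 6^{−1} = 11 (mod 13).
  i = 2 (α = 11): (11−1)(11−9)(11−8)(11−7) = 10·2·3·4 = 240 ≡ 6, so v_2 = 6^{−1} = 11 (mod 13).
  i = 3 (α = 9): (9−1)(9−11)(9−8)(9−7) = 8·(−2)·1·2 = −32 ≡ 7, so v_3 = 7^{−1} = 2 (mod 13).
  i = 4 (α = 8): (8−1)(8−11)(8−9)(8−7) = 7·(−3)·(−1)·1 = 21 ≡ 8, so v_4 = 8^{−1} = 5 (mod 13).
  i = 5 (α = 7): (7−1)(7−11)(7−9)(7−8) = 6·(−4)·(−2)·(−1) = −48 ≡ 4, so v_5 = 4^{−1} = 10 (mod 13).
  v = [11, 11, 2, 5, 10].
Step 2: syndromes of r = [8, 8, 2, 6, 10] (all sums mod 13).
  S_0 = Σ v_i r_i = 11·8 + 11·8 + 2·2 + 5·6 + 10·10 = 310 ≡ 11.
  S_1 = Σ v_i α_i r_i = 11·1·8 + 11·11·8 + 2·9·2 + 5·8·6 + 10·7·10 = 2032 ≡ 4.
  α_i^2 mod 13 = [1, 4, 3, 12, 10].
  S_2 = Σ v_i α_i^2 r_i = 11·1·8 + 11·4·8 + 2·3·2 + 5·12·6 + 10·10·10 = 1812 ≡ 5.
  S = (11, 4, 5) ≠ 0, so r is not a codeword (an error is present).
Step 3: locate the error. For a single error e at position i, S_ℓ = v_i·e·α_i^ℓ, so α_err = S_1/S_0.
  S_0^{−1} = 11^{−1} = 6 (mod 13), so α_err = 4·6 = 24 ≡ 11 = α_2. Error position i = 2.
  Consistency check: S_2/S_1 = 5·10 = 50 ≡ 11 = α_err ✓ (single-error assumption holds).
Step 4: error magnitude e = S_0/v_2 = S_0·∏_{j≠2}(α_2 − α_j) = 11·6 = 66 ≡ 1 (mod 13).
Step 5: correct position 2: c_2 = r_2 − e = 8 − 1 ≡ 7 (mod 13). Hence c = [8, 7, 2, 6, 10].
  Check: interpolating c through the α_i gives m(x) = 12 + 9·x (degree < 2) with m(α_i) = c_i for every i, so c is indeed a codeword.


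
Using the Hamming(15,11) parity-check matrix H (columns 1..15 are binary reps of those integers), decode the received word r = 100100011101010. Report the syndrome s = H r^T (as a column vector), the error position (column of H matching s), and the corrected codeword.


s = (1, 1, 0, 0)^T, error position = 12, corrected codeword c = 100100011100010

Compute s = H r^T mod 2 one row at a time:
  s_1 = 1 + 1 + 1 + 0 + 1 + 0 + 1 + 0 = 5 ≡ 1 (mod 2).
  s_2 = 1 + 0 + 0 + 0 + 1 + 0 + 1 + 0 = 3 ≡ 1 (mod 2).
  s_3 = 0 + 0 + 0 + 0 + 1 + 0 + 1 + 0 = 2 ≡ 0 (mod 2).
  s_4 = 1 + 0 + 0 + 0 + 1 + 0 + 0 + 0 = 2 ≡ 0 (mod 2).
s = (1, 1, 0, 0)^T — this equals column 12 of H (binary 1100), so error is at position 12.
Correct: flip bit 12 of r = 100100011101010 to get c = 100100011100010.


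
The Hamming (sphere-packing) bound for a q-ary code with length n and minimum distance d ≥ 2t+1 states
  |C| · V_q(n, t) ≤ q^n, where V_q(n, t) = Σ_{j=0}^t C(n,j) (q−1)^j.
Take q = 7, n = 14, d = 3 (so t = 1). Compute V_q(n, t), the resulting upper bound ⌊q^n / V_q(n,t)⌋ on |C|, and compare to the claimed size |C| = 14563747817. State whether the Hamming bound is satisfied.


V_q(n, t) = 85, q^n = 678223072849, Hamming bound = 7979094974, |C| = 14563747817 > bound (violated).

Step 1: Compute V_q(n, t) = Σ_{j=0}^1 C(n, j) (q−1)^j.
  j = 0: C(14,0)·(6)^0 = 1·1 = 1.
  j = 1: C(14,1)·(6)^1 = 14·6 = 84.
  V_q(n, t) = 1 + 84 = 85.
Step 2: q^n = 7^14 = 678223072849.
Step 3: Hamming bound ⌊q^n / V_q(n,t)⌋ = ⌊678223072849/85⌋ = 7979094974.
Step 4: Compare |C| = 14563747817 to 7979094974: violated.
The claimed |C| lies above the Hamming bound, so no 7-ary code of length 14 with d ≥ 3 can have 14563747817 codewords.


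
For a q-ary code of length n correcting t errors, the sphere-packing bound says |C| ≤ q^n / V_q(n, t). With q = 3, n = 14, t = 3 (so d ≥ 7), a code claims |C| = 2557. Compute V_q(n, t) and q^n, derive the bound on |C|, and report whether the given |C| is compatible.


V_q(n, t) = 3305, q^n = 4782969, Hamming bound = 1447, |C| = 2557 > bound (violated).

Step 1: Compute V_q(n, t) = Σ_{j=0}^3 C(n, j) (q−1)^j.
  j = 0: C(14,0)·(2)^0 = 1·1 = 1.
  j = 1: C(14,1)·(2)^1 = 14·2 = 28.
  j = 2: C(14,2)·(2)^2 = 91·4 = 364.
  j = 3: C(14,3)·(2)^3 = 364·8 = 2912.
  V_q(n, t) = 1 + 28 + 364 + 2912 = 3305.
Step 2: q^n = 3^14 = 4782969.
Step 3: Hamming bound ⌊q^n / V_q(n,t)⌋ = ⌊4782969/3305⌋ = 1447.
Step 4: Compare |C| = 2557 to 1447: violated.
The claimed |C| lies above the Hamming bound, so no 3-ary code of length 14 with d ≥ 7 can have 2557 codewords.


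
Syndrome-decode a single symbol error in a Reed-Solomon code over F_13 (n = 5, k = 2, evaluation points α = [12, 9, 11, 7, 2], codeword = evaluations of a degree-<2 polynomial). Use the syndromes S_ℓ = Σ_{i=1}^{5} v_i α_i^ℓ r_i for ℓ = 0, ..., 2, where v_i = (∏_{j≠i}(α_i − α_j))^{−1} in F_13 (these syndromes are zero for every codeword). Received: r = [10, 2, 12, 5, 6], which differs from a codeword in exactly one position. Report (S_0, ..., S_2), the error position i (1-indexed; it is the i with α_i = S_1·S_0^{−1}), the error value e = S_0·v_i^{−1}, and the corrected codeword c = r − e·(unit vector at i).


S = (12, 1, 12), error at position 1, error magnitude e = 6, c = [4, 2, 12, 5, 6].

Step 1: column multipliers v_i = (∏_{j≠i}(α_i − α_j))^{−1} mod 13.
  i = 1 (α = 12): (12−9)(12−11)(12−7)(12−2) = 3·1·5·10 = 150 ≡ 7, so v_1 = 7^{−1} = 2 (mod 13).
  i = 2 (α = 9): (9−12)(9−11)(9−7)(9−2) = (−3)·(−2)·2·7 = 84 ≡ 6, so v_2 = 6^{−1} = 11 (mod 13).
  i = 3 (α = 11): (11−12)(11−9)(11−7)(11−2) = (−1)·2·4·9 = −72 ≡ 6, so v_3 = 6^{−1} = 11 (mod 13).
  i = 4 (α = 7): (7−12)(7−9)(7−11)(7−2) = (−5)·(−2)·(−4)·5 = −200 ≡ 8, so v_4 = 8^{−1} = 5 (mod 13).
  i = 5 (α = 2): (2−12)(2−9)(2−11)(2−7) = (−10)·(−7)·(−9)·(−5) = 3150 ≡ 4, so v_5 = 4^{−1} = 10 (mod 13).
  v = [2, 11, 11, 5, 10].
Step 2: syndromes of r = [10, 2, 12, 5, 6] (all sums mod 13).
  S_0 = Σ v_i r_i = 2·10 + 11·2 + 11·12 + 5·5 + 10·6 = 259 ≡ 12.
  S_1 = Σ v_i α_i r_i = 2·12·10 + 11·9·2 + 11·11·12 + 5·7·5 + 10·2·6 = 2185 ≡ 1.
  α_i^2 mod 13 = [1, 3, 4, 10, 4].
  S_2 = Σ v_i α_i^2 r_i = 2·1·10 + 11·3·2 + 11·4·12 + 5·10·5 + 10·4·6 = 1104 ≡ 12.
  S = (12, 1, 12) ≠ 0, so r is not a codeword (an error is present).
Step 3: locate the error. For a single error e at position i, S_ℓ = v_i·e·α_i^ℓ, so α_err = S_1/S_0.
  S_0^{−1} = 12^{−1} = 12 (mod 13), so α_err = 1·12 = 12 ≡ 12 = α_1. Error position i = 1.
  Consistency check: S_2/S_1 = 12·1 = 12 ≡ 12 = α_err ✓ (single-error assumption holds).
Step 4: error magnitude e = S_0/v_1 = S_0·∏_{j≠1}(α_1 − α_j) = 12·7 = 84 ≡ 6 (mod 13).
Step 5: correct position 1: c_1 = r_1 − e = 10 − 6 ≡ 4 (mod 13). Hence c = [4, 2, 12, 5, 6].
  Check: interpolating c through the α_i gives m(x) = 9 + 5·x (degree < 2) with m(α_i) = c_i for every i, so c is indeed a codeword.


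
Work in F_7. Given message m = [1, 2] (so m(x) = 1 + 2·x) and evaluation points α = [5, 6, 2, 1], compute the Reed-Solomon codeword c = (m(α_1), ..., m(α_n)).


c = [4, 6, 5, 3]

Message polynomial: m(x) = 1 + 2·x (mod 7).
For each evaluation point α_i, compute m(α_i) mod 7:
  α_1 = 5: Horner steps 2 → 4, so m(5) = 4.
  α_2 = 6: Horner steps 2 → 6, so m(6) = 6.
  α_3 = 2: Horner steps 2 → 5, so m(2) = 5.
  α_4 = 1: Horner steps 2 → 3, so m(1) = 3.
Codeword c = [4, 6, 5, 3] ∈ F_7^4.


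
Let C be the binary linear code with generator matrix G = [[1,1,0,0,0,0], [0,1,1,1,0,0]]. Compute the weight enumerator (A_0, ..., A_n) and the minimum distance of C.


Weight distribution: A_0 = 1, A_2 = 1, A_3 = 2. Minimum distance d = 2.

Enumerate all 2^2 = 4 messages m ∈ F_2^2.
For each, compute codeword c = mG in F_2^6, then tally its weight.
  m = 00 → c = 000000, weight = 0.
  m = 10 → c = 110000, weight = 2.
  m = 01 → c = 011100, weight = 3.
  m = 11 → c = 101100, weight = 3.
Tally weights:
  weight 0: 1 codewords.
  weight 2: 1 codewords.
  weight 3: 2 codewords.
Minimum distance d = smallest w > 0 with A_w > 0 = 2.
Sanity: Σ A_w = 4 = 2^2 = 4 ✓.


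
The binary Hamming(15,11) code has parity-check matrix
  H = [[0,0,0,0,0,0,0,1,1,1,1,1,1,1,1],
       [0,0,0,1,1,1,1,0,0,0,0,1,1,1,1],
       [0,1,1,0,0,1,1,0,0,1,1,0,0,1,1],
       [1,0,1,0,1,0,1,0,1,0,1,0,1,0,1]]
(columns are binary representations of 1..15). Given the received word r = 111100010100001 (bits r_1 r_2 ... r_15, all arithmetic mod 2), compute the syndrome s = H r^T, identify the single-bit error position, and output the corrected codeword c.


s = (1, 0, 0, 1)^T, error position = 9, corrected codeword c = 111100011100001

Compute s = H r^T mod 2 one row at a time:
  s_1 = 1 + 0 + 1 + 0 + 0 + 0 + 0 + 1 = 3 ≡ 1 (mod 2).
  s_2 = 1 + 0 + 0 + 0 + 0 + 0 + 0 + 1 = 2 ≡ 0 (mod 2).
  s_3 = 1 + 1 + 0 + 0 + 1 + 0 + 0 + 1 = 4 ≡ 0 (mod 2).
  s_4 = 1 + 1 + 0 + 0 + 0 + 0 + 0 + 1 = 3 ≡ 1 (mod 2).
s = (1, 0, 0, 1)^T — this equals column 9 of H (binary 1001), so error is at position 9.
Correct: flip bit 9 of r = 111100010100001 to get c = 111100011100001.


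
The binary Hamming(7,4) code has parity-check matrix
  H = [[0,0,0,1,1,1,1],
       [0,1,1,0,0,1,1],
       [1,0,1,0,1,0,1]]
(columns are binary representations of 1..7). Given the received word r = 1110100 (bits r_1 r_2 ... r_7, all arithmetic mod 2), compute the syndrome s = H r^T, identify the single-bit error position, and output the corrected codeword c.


s = (1, 0, 1)^T, error position = 5, corrected codeword c = 1110000

Compute s = H r^T mod 2 one row at a time:
  s_1 = 0 + 1 + 0 + 0 = 1 ≡ 1 (mod 2).
  s_2 = 1 + 1 + 0 + 0 = 2 ≡ 0 (mod 2).
  s_3 = 1 + 1 + 1 + 0 = 3 ≡ 1 (mod 2).
s = (1, 0, 1)^T — this equals column 5 of H (binary 101), so error is at position 5.
Correct: flip bit 5 of r = 1110100 to get c = 1110000.


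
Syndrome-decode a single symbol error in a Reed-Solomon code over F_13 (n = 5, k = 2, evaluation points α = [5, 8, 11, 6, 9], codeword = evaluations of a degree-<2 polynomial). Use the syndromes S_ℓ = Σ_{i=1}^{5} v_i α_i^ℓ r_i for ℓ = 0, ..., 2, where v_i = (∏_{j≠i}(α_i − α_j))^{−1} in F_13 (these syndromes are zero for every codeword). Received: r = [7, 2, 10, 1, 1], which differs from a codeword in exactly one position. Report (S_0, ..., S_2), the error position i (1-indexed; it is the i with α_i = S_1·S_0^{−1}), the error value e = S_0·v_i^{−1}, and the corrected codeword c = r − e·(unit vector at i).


S = (9, 3, 1), error at position 5, error magnitude e = 5, c = [7, 2, 10, 1, 9].

Step 1: column multipliers v_i = (∏_{j≠i}(α_i − α_j))^{−1} mod 13.
  i = 1 (α = 5): (5−8)(5−11)(5−6)(5−9) = (−3)·(−6)·(−1)·(−4) = 72 ≡ 7, so v_1 = 7^{−1} = 2 (mod 13).
  i = 2 (α = 8): (8−5)(8−11)(8−6)(8−9) = 3·(−3)·2·(−1) = 18 ≡ 5, so v_2 = 5^{−1} = 8 (mod 13).
  i = 3 (α = 11): (11−5)(11−8)(11−6)(11−9) = 6·3·5·2 = 180 ≡ 11, so v_3 = 11^{−1} = 6 (mod 13).
  i = 4 (α = 6): (6−5)(6−8)(6−11)(6−9) = 1·(−2)·(−5)·(−3) = −30 ≡ 9, so v_4 = 9^{−1} = 3 (mod 13).
  i = 5 (α = 9): (9−5)(9−8)(9−11)(9−6) = 4·1·(−2)·3 = −24 ≡ 2, so v_5 = 2^{−1} = 7 (mod 13).
  v = [2, 8, 6, 3, 7].
Step 2: syndromes of r = [7, 2, 10, 1, 1] (all sums mod 13).
  S_0 = Σ v_i r_i = 2·7 + 8·2 + 6·10 + 3·1 + 7·1 = 100 ≡ 9.
  S_1 = Σ v_i α_i r_i = 2·5·7 + 8·8·2 + 6·11·10 + 3·6·1 + 7·9·1 = 939 ≡ 3.
  α_i^2 mod 13 = [12, 12, 4, 10, 3].
  S_2 = Σ v_i α_i^2 r_i = 2·12·7 + 8·12·2 + 6·4·10 + 3·10·1 + 7·3·1 = 651 ≡ 1.
  S = (9, 3, 1) ≠ 0, so r is not a codeword (an error is present).
Step 3: locate the error. For a single error e at position i, S_ℓ = v_i·e·α_i^ℓ, so α_err = S_1/S_0.
  S_0^{−1} = 9^{−1} = 3 (mod 13), so α_err = 3·3 = 9 ≡ 9 = α_5. Error position i = 5.
  Consistency check: S_2/S_1 = 1·9 = 9 ≡ 9 = α_err ✓ (single-error assumption holds).
Step 4: error magnitude e = S_0/v_5 = S_0·∏_{j≠5}(α_5 − α_j) = 9·2 = 18 ≡ 5 (mod 13).
Step 5: correct position 5: c_5 = r_5 − e = 1 − 5 ≡ 9 (mod 13). Hence c = [7, 2, 10, 1, 9].
  Check: interpolating c through the α_i gives m(x) = 11 + 7·x (degree < 2) with m(α_i) = c_i for every i, so c is indeed a codeword.
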